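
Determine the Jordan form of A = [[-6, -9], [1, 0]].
J = [[-3, 1], [0, -3]]

The characteristic polynomial is det(xI - A) = (x + 3)^2, so the eigenvalues are -3 (algebraic multiplicity 2).

For λ = -3: rank(A + 3I) = 1, rank((A + 3I)^2) = 0. The eigenspace has dimension 2 - 1 = 1, so there is 1 Jordan block; the rank sequence gives block sizes [2].

Assembling the blocks gives the Jordan form J above.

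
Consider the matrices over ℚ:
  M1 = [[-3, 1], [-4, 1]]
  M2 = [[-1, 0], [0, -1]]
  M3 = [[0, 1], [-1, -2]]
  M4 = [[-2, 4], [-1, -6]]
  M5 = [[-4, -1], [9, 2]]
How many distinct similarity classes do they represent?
3 classes: {M1, M3, M5}, {M2}, {M4}

Characteristic polynomials: χ_{M1} = (x + 1)^2, χ_{M2} = (x + 1)^2, χ_{M3} = (x + 1)^2, χ_{M4} = (x + 4)^2, χ_{M5} = (x + 1)^2.

{M1, M3, M5}: invariant factors (x + 1)^2.

{M2}: invariant factors x + 1, x + 1.

{M4}: invariant factors (x + 4)^2.

Matrices are similar if and only if their invariant-factor lists agree; the partition into similarity classes is {M1, M3, M5}, {M2}, {M4}.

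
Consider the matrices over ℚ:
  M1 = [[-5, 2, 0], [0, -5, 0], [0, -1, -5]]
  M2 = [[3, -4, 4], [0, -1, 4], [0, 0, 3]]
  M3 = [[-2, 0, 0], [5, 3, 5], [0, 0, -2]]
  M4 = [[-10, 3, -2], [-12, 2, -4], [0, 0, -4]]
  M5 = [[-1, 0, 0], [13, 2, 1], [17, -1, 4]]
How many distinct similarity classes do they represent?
5 classes: {M1}, {M2}, {M3}, {M4}, {M5}

Characteristic polynomials: χ_{M1} = (x + 5)^3, χ_{M2} = (x - 3)^2(x + 1), χ_{M3} = (x - 3)(x + 2)^2, χ_{M4} = (x + 4)^3, χ_{M5} = (x - 3)^2(x + 1).

{M1}: invariant factors x + 5, (x + 5)^2.

{M2}: invariant factors x - 3, (x - 3)(x + 1).

{M3}: invariant factors x + 2, (x - 3)(x + 2).

{M4}: invariant factors x + 4, (x + 4)^2.

{M5}: invariant factors (x - 3)^2(x + 1).

Matrices are similar if and only if their invariant-factor lists agree; the partition into similarity classes is {M1}, {M2}, {M3}, {M4}, {M5}.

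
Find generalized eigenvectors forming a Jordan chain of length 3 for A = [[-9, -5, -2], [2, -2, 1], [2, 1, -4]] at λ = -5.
v_1 = [[0, 0, 1]]^T, v_2 = [[-2, 1, 1]]^T, v_3 = [[1, 0, -2]]^T

We seek v_1 ∈ ker((A + 5I)^3) \ ker((A + 5I)^2), then set v_{i+1} = (A + 5I) v_i.

One such chain is v_1 = [[0, 0, 1]]^T, v_2 = [[-2, 1, 1]]^T, v_3 = [[1, 0, -2]]^T. Check: (A + 5I) v_3 = [[0, 0, 0]]^T = 0.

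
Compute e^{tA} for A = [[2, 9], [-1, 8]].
A has Jordan form J = [[5, 1], [0, 5]] with A = PJP^{-1}, so e^{tA} = P e^{tJ} P^{-1}.

For a Jordan block J_k(λ), e^{tJ_k(λ)} = e^{λt} · (I + tN + t^2 N^2/2! + ... + t^{k-1} N^{k-1}/(k-1)!) where N is the nilpotent superdiagonal part.

Assembling the blocks and conjugating back gives the entries of e^{tA} as shown above.

e^{tA} = [[(1 - 3*t)*e^{5*t}, 9*t*e^{5*t}], [-t*e^{5*t}, (3*t + 1)*e^{5*t}]]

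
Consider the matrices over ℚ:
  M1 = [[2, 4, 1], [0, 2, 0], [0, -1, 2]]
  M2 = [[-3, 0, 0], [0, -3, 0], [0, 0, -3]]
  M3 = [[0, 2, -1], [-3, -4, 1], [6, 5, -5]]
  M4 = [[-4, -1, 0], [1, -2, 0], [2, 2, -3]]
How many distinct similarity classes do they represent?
Characteristic polynomials: χ_{M1} = (x - 2)^3, χ_{M2} = (x + 3)^3, χ_{M3} = (x + 3)^3, χ_{M4} = (x + 3)^3.

{M1}: invariant factors (x - 2)^3.

{M2}: invariant factors x + 3, x + 3, x + 3.

{M3}: invariant factors (x + 3)^3.

{M4}: invariant factors x + 3, (x + 3)^2.

Matrices are similar if and only if their invariant-factor lists agree; the partition into similarity classes is {M1}, {M2}, {M3}, {M4}.

4 classes: {M1}, {M2}, {M3}, {M4}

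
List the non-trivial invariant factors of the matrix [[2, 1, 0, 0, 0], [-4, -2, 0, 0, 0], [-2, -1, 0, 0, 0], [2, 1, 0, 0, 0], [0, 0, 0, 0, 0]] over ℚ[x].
The Jordan structure of A has elementary divisors x^2, x, x, x. Arranging the block sizes at each eigenvalue in decreasing order and taking row products gives the invariant factors.

Invariant factors (smallest first, each dividing the next): x, x, x, x^2.

Check: the last factor x^2 is the minimal polynomial, and the product x^5 is the characteristic polynomial.

x, x, x, x^2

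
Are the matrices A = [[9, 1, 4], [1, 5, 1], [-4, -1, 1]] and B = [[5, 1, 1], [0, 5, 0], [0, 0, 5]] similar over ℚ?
No.

Both have characteristic polynomial (x - 5)^3, but the minimal polynomial of A is (x - 5)^3 while the minimal polynomial of B is (x - 5)^2. The minimal polynomial is a similarity invariant, so A and B are not similar.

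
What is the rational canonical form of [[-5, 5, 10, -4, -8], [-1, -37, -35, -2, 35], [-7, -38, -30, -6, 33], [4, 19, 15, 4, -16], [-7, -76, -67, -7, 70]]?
R = [[0, 0, 0, 0, -30], [1, 0, 0, 0, 56], [0, 1, 0, 0, 10], [0, 0, 1, 0, 11], [0, 0, 0, 1, 2]]

The invariant factors of A (the non-unit diagonal entries of the Smith normal form of xI - A over ℚ[x]) are (x - 5)(x + 3)(x^3 + 4x - 2), each dividing the next. The characteristic polynomial is their product, (x - 5)(x + 3)(x^3 + 4x - 2).

The rational canonical form is the block-diagonal matrix of companion matrices C(f_i):
R = [[0, 0, 0, 0, -30], [1, 0, 0, 0, 56], [0, 1, 0, 0, 10], [0, 0, 1, 0, 11], [0, 0, 0, 1, 2]].

Note the characteristic polynomial does not split into linear factors over ℚ, so A has no Jordan form over ℚ; the rational canonical form exists over any field.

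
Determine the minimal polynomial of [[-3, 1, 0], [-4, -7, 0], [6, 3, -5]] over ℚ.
The characteristic polynomial factors as (x + 5)^3. The minimal polynomial is ∏(x - λ)^{k_λ} where k_λ is the size of the largest Jordan block at λ.

For λ = -5: rank(A + 5I) = 1, and the largest Jordan block has size 2 (the smallest k with rank((A + 5I)^k) = rank((A + 5I)^(k+1))).

So m_A(x) = (x + 5)^2.

m_A(x) = (x + 5)^2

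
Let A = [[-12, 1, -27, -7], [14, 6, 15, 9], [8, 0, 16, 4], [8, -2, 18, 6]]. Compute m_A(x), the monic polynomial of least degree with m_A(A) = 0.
The characteristic polynomial factors as (x - 4)^4. The minimal polynomial is ∏(x - λ)^{k_λ} where k_λ is the size of the largest Jordan block at λ.

For λ = 4: rank(A - 4I) = 2, and the largest Jordan block has size 3 (the smallest k with rank((A - 4I)^k) = rank((A - 4I)^(k+1))).

So m_A(x) = (x - 4)^3.

m_A(x) = (x - 4)^3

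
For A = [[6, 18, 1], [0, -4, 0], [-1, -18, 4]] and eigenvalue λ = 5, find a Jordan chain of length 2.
v_1 = [[0, 0, 1]]^T, v_2 = [[1, 0, -1]]^T

We seek v_1 ∈ ker((A - 5I)^2) \ ker(A - 5I), then set v_{i+1} = (A - 5I) v_i.

One such chain is v_1 = [[0, 0, 1]]^T, v_2 = [[1, 0, -1]]^T. Check: (A - 5I) v_2 = [[0, 0, 0]]^T = 0.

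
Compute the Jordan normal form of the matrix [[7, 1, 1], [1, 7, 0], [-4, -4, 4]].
J = [[6, 1, 0], [0, 6, 1], [0, 0, 6]]

The characteristic polynomial is det(xI - A) = (x - 6)^3, so the eigenvalues are 6 (algebraic multiplicity 3).

For λ = 6: rank(A - 6I) = 2, rank((A - 6I)^2) = 1, rank((A - 6I)^3) = 0. The eigenspace has dimension 3 - 2 = 1, so there is 1 Jordan block; the rank sequence gives block sizes [3].

Assembling the blocks gives the Jordan form J above.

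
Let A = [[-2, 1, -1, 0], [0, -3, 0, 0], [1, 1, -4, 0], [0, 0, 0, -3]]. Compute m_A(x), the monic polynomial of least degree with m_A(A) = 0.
m_A(x) = (x + 3)^2

The characteristic polynomial factors as (x + 3)^4. The minimal polynomial is ∏(x - λ)^{k_λ} where k_λ is the size of the largest Jordan block at λ.

For λ = -3: rank(A + 3I) = 1, and the largest Jordan block has size 2 (the smallest k with rank((A + 3I)^k) = rank((A + 3I)^(k+1))).

So m_A(x) = (x + 3)^2.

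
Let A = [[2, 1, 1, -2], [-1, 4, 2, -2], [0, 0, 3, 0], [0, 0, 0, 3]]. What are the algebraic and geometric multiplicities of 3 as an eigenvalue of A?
The characteristic polynomial is (x - 3)^4, so the factor x - 3 appears with exponent 4: the algebraic multiplicity is 4.

rank(A - 3I) = 2, so the eigenspace has dimension 4 - 2 = 2: the geometric multiplicity is 2.

Since 2 < 4, A is not diagonalizable.

algebraic multiplicity 4, geometric multiplicity 2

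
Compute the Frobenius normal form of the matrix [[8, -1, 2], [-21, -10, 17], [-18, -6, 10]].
R = [[0, 0, 4], [1, 0, -17], [0, 1, 8]]

The invariant factors of A (the non-unit diagonal entries of the Smith normal form of xI - A over ℚ[x]) are (x - 4)(x^2 - 4x + 1), each dividing the next. The characteristic polynomial is their product, (x - 4)(x^2 - 4x + 1).

The rational canonical form is the block-diagonal matrix of companion matrices C(f_i):
R = [[0, 0, 4], [1, 0, -17], [0, 1, 8]].

Note the characteristic polynomial does not split into linear factors over ℚ, so A has no Jordan form over ℚ; the rational canonical form exists over any field.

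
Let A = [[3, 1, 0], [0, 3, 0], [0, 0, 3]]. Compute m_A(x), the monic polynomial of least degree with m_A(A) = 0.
m_A(x) = (x - 3)^2

The characteristic polynomial factors as (x - 3)^3. The minimal polynomial is ∏(x - λ)^{k_λ} where k_λ is the size of the largest Jordan block at λ.

For λ = 3: rank(A - 3I) = 1, and the largest Jordan block has size 2 (the smallest k with rank((A - 3I)^k) = rank((A - 3I)^(k+1))).

So m_A(x) = (x - 3)^2.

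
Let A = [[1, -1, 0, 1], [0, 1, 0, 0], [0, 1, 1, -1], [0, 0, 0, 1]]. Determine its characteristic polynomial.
xI - A = [[x - 1, 1, 0, -1], [0, x - 1, 0, 0], [0, -1, x - 1, 1], [0, 0, 0, x - 1]].

Expanding det(xI - A) along the first row:
det(xI - A) = + (x - 1)·det([[x - 1, 0, 0], [-1, x - 1, 1], [0, 0, x - 1]]) - (1)·det([[0, 0, 0], [0, x - 1, 1], [0, 0, x - 1]]) + (0)·det([[0, x - 1, 0], [0, -1, 1], [0, 0, x - 1]]) - (-1)·det([[0, x - 1, 0], [0, -1, x - 1], [0, 0, 0]]).

Evaluating gives χ_A(x) = x^4 - 4x^3 + 6x^2 - 4x + 1 = (x - 1)^4.

χ_A(x) = (x - 1)^4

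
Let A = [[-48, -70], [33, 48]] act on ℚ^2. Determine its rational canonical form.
R = [[0, -6], [1, 0]]

The invariant factors of A (the non-unit diagonal entries of the Smith normal form of xI - A over ℚ[x]) are x^2 + 6, each dividing the next. The characteristic polynomial is their product, x^2 + 6.

The rational canonical form is the block-diagonal matrix of companion matrices C(f_i):
R = [[0, -6], [1, 0]].

Note the characteristic polynomial does not split into linear factors over ℚ, so A has no Jordan form over ℚ; the rational canonical form exists over any field.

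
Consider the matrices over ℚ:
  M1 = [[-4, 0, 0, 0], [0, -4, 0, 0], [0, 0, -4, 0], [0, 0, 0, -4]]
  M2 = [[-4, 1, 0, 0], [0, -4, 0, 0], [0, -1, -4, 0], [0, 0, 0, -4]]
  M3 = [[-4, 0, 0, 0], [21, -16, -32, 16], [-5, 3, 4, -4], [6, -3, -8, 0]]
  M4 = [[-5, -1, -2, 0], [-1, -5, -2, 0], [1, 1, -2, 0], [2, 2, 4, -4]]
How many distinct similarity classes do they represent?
3 classes: {M1}, {M2, M4}, {M3}

Characteristic polynomials: χ_{M1} = (x + 4)^4, χ_{M2} = (x + 4)^4, χ_{M3} = (x + 4)^4, χ_{M4} = (x + 4)^4.

{M1}: invariant factors x + 4, x + 4, x + 4, x + 4.

{M2, M4}: invariant factors x + 4, x + 4, (x + 4)^2.

{M3}: invariant factors x + 4, (x + 4)^3.

Matrices are similar if and only if their invariant-factor lists agree; the partition into similarity classes is {M1}, {M2, M4}, {M3}.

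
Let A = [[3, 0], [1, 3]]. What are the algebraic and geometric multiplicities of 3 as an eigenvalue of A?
The characteristic polynomial is (x - 3)^2, so the factor x - 3 appears with exponent 2: the algebraic multiplicity is 2.

rank(A - 3I) = 1, so the eigenspace has dimension 2 - 1 = 1: the geometric multiplicity is 1.

Since 1 < 2, A is not diagonalizable.

algebraic multiplicity 2, geometric multiplicity 1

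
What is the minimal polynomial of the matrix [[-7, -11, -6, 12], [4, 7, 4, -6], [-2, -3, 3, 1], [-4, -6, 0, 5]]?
The characteristic polynomial factors as (x - 3)^2(x - 1)^2. The minimal polynomial is ∏(x - λ)^{k_λ} where k_λ is the size of the largest Jordan block at λ.

For λ = 1: rank(A - I) = 3, and the largest Jordan block has size 2 (the smallest k with rank((A - I)^k) = rank((A - I)^(k+1))).
For λ = 3: rank(A - 3I) = 3, and the largest Jordan block has size 2 (the smallest k with rank((A - 3I)^k) = rank((A - 3I)^(k+1))).

So m_A(x) = (x - 3)^2(x - 1)^2.

m_A(x) = (x - 3)^2(x - 1)^2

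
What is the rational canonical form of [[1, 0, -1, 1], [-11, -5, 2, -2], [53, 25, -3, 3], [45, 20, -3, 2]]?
The invariant factors of A (the non-unit diagonal entries of the Smith normal form of xI - A over ℚ[x]) are (x + 5)(x^3 + 5), each dividing the next. The characteristic polynomial is their product, (x + 5)(x^3 + 5).

The rational canonical form is the block-diagonal matrix of companion matrices C(f_i):
R = [[0, 0, 0, -25], [1, 0, 0, -5], [0, 1, 0, 0], [0, 0, 1, -5]].

Note the characteristic polynomial does not split into linear factors over ℚ, so A has no Jordan form over ℚ; the rational canonical form exists over any field.

R = [[0, 0, 0, -25], [1, 0, 0, -5], [0, 1, 0, 0], [0, 0, 1, -5]]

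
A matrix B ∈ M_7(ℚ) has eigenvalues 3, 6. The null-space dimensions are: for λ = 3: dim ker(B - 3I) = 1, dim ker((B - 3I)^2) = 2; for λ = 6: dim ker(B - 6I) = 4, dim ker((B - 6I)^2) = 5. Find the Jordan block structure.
Jordan blocks: (3, 2), (6, 2), (6, 1), (6, 1), (6, 1)

λ = 3: successive nullity increments [1, 1] count blocks of size ≥ k; block sizes are [2].
λ = 6: successive nullity increments [4, 1] count blocks of size ≥ k; block sizes are [2, 1, 1, 1].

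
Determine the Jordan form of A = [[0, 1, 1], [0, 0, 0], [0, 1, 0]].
The characteristic polynomial is det(xI - A) = x^3, so the eigenvalues are 0 (algebraic multiplicity 3).

For λ = 0: rank(A) = 2, rank(A^2) = 1, rank(A^3) = 0. The eigenspace has dimension 3 - 2 = 1, so there is 1 Jordan block; the rank sequence gives block sizes [3].

Assembling the blocks gives the Jordan form J above.

J = [[0, 1, 0], [0, 0, 1], [0, 0, 0]]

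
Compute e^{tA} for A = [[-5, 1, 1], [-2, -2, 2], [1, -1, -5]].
e^{tA} = [[(1 - t)*e^{-4*t}, t*e^{-4*t}, t*e^{-4*t}], [-2*t*e^{-4*t}, (2*t + 1)*e^{-4*t}, 2*t*e^{-4*t}], [t*e^{-4*t}, -t*e^{-4*t}, (1 - t)*e^{-4*t}]]

A has Jordan form J = [[-4, 1, 0], [0, -4, 0], [0, 0, -4]] with A = PJP^{-1}, so e^{tA} = P e^{tJ} P^{-1}.

For a Jordan block J_k(λ), e^{tJ_k(λ)} = e^{λt} · (I + tN + t^2 N^2/2! + ... + t^{k-1} N^{k-1}/(k-1)!) where N is the nilpotent superdiagonal part.

Assembling the blocks and conjugating back gives the entries of e^{tA} as shown above.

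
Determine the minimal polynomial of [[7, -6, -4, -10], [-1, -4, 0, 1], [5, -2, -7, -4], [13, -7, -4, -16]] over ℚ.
The characteristic polynomial factors as (x + 5)^4. The minimal polynomial is ∏(x - λ)^{k_λ} where k_λ is the size of the largest Jordan block at λ.

For λ = -5: rank(A + 5I) = 2, and the largest Jordan block has size 2 (the smallest k with rank((A + 5I)^k) = rank((A + 5I)^(k+1))).

So m_A(x) = (x + 5)^2.

m_A(x) = (x + 5)^2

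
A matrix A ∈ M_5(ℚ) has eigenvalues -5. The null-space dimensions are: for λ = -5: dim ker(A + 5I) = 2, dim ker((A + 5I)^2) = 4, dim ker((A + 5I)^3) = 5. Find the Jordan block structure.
Jordan blocks: (-5, 3), (-5, 2)

λ = -5: successive nullity increments [2, 2, 1] count blocks of size ≥ k; block sizes are [3, 2].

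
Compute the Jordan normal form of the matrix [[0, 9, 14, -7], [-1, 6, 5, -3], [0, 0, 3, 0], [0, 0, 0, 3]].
J = [[3, 1, 0, 0], [0, 3, 1, 0], [0, 0, 3, 0], [0, 0, 0, 3]]

The characteristic polynomial is det(xI - A) = (x - 3)^4, so the eigenvalues are 3 (algebraic multiplicity 4).

For λ = 3: rank(A - 3I) = 2, rank((A - 3I)^2) = 1, rank((A - 3I)^3) = 0. The eigenspace has dimension 4 - 2 = 2, so there are 2 Jordan blocks; the rank sequence gives block sizes [3, 1].

Assembling the blocks gives the Jordan form J above.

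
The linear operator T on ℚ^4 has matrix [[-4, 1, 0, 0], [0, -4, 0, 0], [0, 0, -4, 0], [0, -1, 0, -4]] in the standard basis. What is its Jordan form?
The characteristic polynomial is det(xI - A) = (x + 4)^4, so the eigenvalues are -4 (algebraic multiplicity 4).

For λ = -4: rank(A + 4I) = 1, rank((A + 4I)^2) = 0. The eigenspace has dimension 4 - 1 = 3, so there are 3 Jordan blocks; the rank sequence gives block sizes [2, 1, 1].

Assembling the blocks gives the Jordan form J above.

J = [[-4, 1, 0, 0], [0, -4, 0, 0], [0, 0, -4, 0], [0, 0, 0, -4]]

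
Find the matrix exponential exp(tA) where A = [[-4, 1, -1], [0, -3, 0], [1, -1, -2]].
A has Jordan form J = [[-3, 1, 0], [0, -3, 0], [0, 0, -3]] with A = PJP^{-1}, so e^{tA} = P e^{tJ} P^{-1}.

For a Jordan block J_k(λ), e^{tJ_k(λ)} = e^{λt} · (I + tN + t^2 N^2/2! + ... + t^{k-1} N^{k-1}/(k-1)!) where N is the nilpotent superdiagonal part.

Assembling the blocks and conjugating back gives the entries of e^{tA} as shown above.

e^{tA} = [[(1 - t)*e^{-3*t}, t*e^{-3*t}, -t*e^{-3*t}], [0, e^{-3*t}, 0], [t*e^{-3*t}, -t*e^{-3*t}, (t + 1)*e^{-3*t}]]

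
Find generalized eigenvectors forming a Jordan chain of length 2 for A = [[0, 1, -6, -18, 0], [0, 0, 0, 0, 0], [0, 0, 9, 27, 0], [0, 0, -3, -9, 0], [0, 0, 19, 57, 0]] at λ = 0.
v_1 = [[2, 1, -3, 1, -6]]^T, v_2 = [[1, 0, 0, 0, 0]]^T

We seek v_1 ∈ ker(A^2) \ ker(A), then set v_{i+1} = A v_i.

One such chain is v_1 = [[2, 1, -3, 1, -6]]^T, v_2 = [[1, 0, 0, 0, 0]]^T. Check: A v_2 = [[0, 0, 0, 0, 0]]^T = 0.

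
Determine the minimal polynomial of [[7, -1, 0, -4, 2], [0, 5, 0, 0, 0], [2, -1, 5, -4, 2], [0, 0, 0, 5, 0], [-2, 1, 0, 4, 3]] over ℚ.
m_A(x) = (x - 5)^2

The characteristic polynomial factors as (x - 5)^5. The minimal polynomial is ∏(x - λ)^{k_λ} where k_λ is the size of the largest Jordan block at λ.

For λ = 5: rank(A - 5I) = 1, and the largest Jordan block has size 2 (the smallest k with rank((A - 5I)^k) = rank((A - 5I)^(k+1))).

So m_A(x) = (x - 5)^2.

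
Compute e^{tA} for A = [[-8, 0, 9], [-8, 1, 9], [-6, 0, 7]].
e^{tA} = [[-2*e^{t} + 3*e^{-2*t}, 0, 3*e^{t} - 3*e^{-2*t}], [2*(-(t + 1)*e^{3*t} + 1)*e^{-2*t}, e^{t}, ((3*t + 2)*e^{3*t} - 2)*e^{-2*t}], [-2*e^{t} + 2*e^{-2*t}, 0, 3*e^{t} - 2*e^{-2*t}]]

A has Jordan form J = [[-2, 0, 0], [0, 1, 1], [0, 0, 1]] with A = PJP^{-1}, so e^{tA} = P e^{tJ} P^{-1}.

For a Jordan block J_k(λ), e^{tJ_k(λ)} = e^{λt} · (I + tN + t^2 N^2/2! + ... + t^{k-1} N^{k-1}/(k-1)!) where N is the nilpotent superdiagonal part.

Assembling the blocks and conjugating back gives the entries of e^{tA} as shown above.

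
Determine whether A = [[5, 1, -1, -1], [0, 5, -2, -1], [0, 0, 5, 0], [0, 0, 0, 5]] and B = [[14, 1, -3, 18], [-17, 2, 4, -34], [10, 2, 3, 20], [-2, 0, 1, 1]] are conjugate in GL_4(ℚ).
Yes.

Two matrices over a field are similar if and only if they have the same invariant factors.

Both A and B have characteristic polynomial (x - 5)^4 and minimal polynomial (x - 5)^3. Computing further, both have invariant factors x - 5, (x - 5)^3. Hence A and B are similar.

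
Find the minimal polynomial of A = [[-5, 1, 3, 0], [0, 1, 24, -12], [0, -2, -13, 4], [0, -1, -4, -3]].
m_A(x) = (x + 5)^2

The characteristic polynomial factors as (x + 5)^4. The minimal polynomial is ∏(x - λ)^{k_λ} where k_λ is the size of the largest Jordan block at λ.

For λ = -5: rank(A + 5I) = 2, and the largest Jordan block has size 2 (the smallest k with rank((A + 5I)^k) = rank((A + 5I)^(k+1))).

So m_A(x) = (x + 5)^2.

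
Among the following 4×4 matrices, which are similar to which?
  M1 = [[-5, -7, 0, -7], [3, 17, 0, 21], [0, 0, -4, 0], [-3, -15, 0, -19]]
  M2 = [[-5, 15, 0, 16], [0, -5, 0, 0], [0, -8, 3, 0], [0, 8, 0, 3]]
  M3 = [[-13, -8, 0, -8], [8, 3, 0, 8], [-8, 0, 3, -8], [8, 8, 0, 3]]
3 classes: {M1}, {M2}, {M3}

Characteristic polynomials: χ_{M1} = (x - 2)(x + 4)^2(x + 5), χ_{M2} = (x - 3)^2(x + 5)^2, χ_{M3} = (x - 3)^2(x + 5)^2.

{M1}: invariant factors x + 4, (x - 2)(x + 4)(x + 5).

{M2}: invariant factors x - 3, (x - 3)(x + 5)^2.

{M3}: invariant factors (x - 3)(x + 5), (x - 3)(x + 5).

Matrices are similar if and only if their invariant-factor lists agree; the partition into similarity classes is {M1}, {M2}, {M3}.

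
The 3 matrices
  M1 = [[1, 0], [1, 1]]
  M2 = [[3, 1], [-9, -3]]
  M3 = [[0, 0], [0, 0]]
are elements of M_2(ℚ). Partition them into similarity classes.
Characteristic polynomials: χ_{M1} = (x - 1)^2, χ_{M2} = x^2, χ_{M3} = x^2.

{M1}: invariant factors (x - 1)^2.

{M2}: invariant factors x^2.

{M3}: invariant factors x, x.

Matrices are similar if and only if their invariant-factor lists agree; the partition into similarity classes is {M1}, {M2}, {M3}.

3 classes: {M1}, {M2}, {M3}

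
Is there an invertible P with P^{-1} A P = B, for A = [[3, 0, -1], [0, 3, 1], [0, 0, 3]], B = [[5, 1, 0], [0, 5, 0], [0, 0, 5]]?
No.

trace(A) = 9 but trace(B) = 15. The trace is a similarity invariant, so A and B are not similar.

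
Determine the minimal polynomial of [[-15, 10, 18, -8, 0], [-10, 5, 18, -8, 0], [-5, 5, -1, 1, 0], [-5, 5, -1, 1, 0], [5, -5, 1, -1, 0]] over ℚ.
m_A(x) = x^2(x + 5)

The characteristic polynomial factors as x^3(x + 5)^2. The minimal polynomial is ∏(x - λ)^{k_λ} where k_λ is the size of the largest Jordan block at λ.

For λ = -5: rank(A + 5I) = 3, and the largest Jordan block has size 1 (the smallest k with rank((A + 5I)^k) = rank((A + 5I)^(k+1))).
For λ = 0: rank(A) = 3, and the largest Jordan block has size 2 (the smallest k with rank(A^k) = rank(A^(k+1))).

So m_A(x) = x^2(x + 5).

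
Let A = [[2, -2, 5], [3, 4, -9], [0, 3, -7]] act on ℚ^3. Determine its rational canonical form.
R = [[0, 0, 1], [1, 0, 1], [0, 1, -1]]

The invariant factors of A (the non-unit diagonal entries of the Smith normal form of xI - A over ℚ[x]) are (x - 1)(x + 1)^2, each dividing the next. The characteristic polynomial is their product, (x - 1)(x + 1)^2.

The rational canonical form is the block-diagonal matrix of companion matrices C(f_i):
R = [[0, 0, 1], [1, 0, 1], [0, 1, -1]].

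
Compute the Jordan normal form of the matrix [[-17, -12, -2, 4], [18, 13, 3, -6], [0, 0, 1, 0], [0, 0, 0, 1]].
The characteristic polynomial is det(xI - A) = (x - 1)^3(x + 5), so the eigenvalues are -5 (algebraic multiplicity 1), 1 (algebraic multiplicity 3).

For λ = -5: algebraic multiplicity 1 gives one 1×1 block.

For λ = 1: rank(A - I) = 2, rank((A - I)^2) = 1. The eigenspace has dimension 4 - 2 = 2, so there are 2 Jordan blocks; the rank sequence gives block sizes [2, 1].

Assembling the blocks gives the Jordan form J above.

J = [[-5, 0, 0, 0], [0, 1, 1, 0], [0, 0, 1, 0], [0, 0, 0, 1]]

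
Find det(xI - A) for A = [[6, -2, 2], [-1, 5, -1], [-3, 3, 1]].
xI - A = [[x - 6, 2, -2], [1, x - 5, 1], [3, -3, x - 1]].

Expanding det(xI - A) along the first row:
det(xI - A) = + (x - 6)·det([[x - 5, 1], [-3, x - 1]]) - (2)·det([[1, 1], [3, x - 1]]) + (-2)·det([[1, x - 5], [3, -3]]).

Evaluating gives χ_A(x) = x^3 - 12x^2 + 48x - 64 = (x - 4)^3.

χ_A(x) = (x - 4)^3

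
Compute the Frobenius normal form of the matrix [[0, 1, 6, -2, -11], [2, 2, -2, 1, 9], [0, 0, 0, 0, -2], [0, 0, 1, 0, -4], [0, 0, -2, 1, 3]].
The invariant factors of A (the non-unit diagonal entries of the Smith normal form of xI - A over ℚ[x]) are x^2 - 2x - 2, (x - 1)(x^2 - 2x - 2), each dividing the next. The characteristic polynomial is their product, (x - 1)(x^2 - 2x - 2)^2.

The rational canonical form is the block-diagonal matrix of companion matrices C(f_i):
R = [[0, 2, 0, 0, 0], [1, 2, 0, 0, 0], [0, 0, 0, 0, -2], [0, 0, 1, 0, 0], [0, 0, 0, 1, 3]].

Note the characteristic polynomial does not split into linear factors over ℚ, so A has no Jordan form over ℚ; the rational canonical form exists over any field.

R = [[0, 2, 0, 0, 0], [1, 2, 0, 0, 0], [0, 0, 0, 0, -2], [0, 0, 1, 0, 0], [0, 0, 0, 1, 3]]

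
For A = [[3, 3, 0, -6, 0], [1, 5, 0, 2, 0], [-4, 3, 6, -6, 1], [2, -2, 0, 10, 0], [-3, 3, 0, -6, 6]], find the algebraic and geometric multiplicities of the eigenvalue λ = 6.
The characteristic polynomial is (x - 6)^5, so the factor x - 6 appears with exponent 5: the algebraic multiplicity is 5.

rank(A - 6I) = 2, so the eigenspace has dimension 5 - 2 = 3: the geometric multiplicity is 3.

Since 3 < 5, A is not diagonalizable.

algebraic multiplicity 5, geometric multiplicity 3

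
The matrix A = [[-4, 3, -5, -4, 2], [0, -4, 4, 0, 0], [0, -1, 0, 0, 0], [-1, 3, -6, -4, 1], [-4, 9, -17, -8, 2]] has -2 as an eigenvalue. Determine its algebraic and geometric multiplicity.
algebraic multiplicity 5, geometric multiplicity 2

The characteristic polynomial is (x + 2)^5, so the factor x + 2 appears with exponent 5: the algebraic multiplicity is 5.

rank(A + 2I) = 3, so the eigenspace has dimension 5 - 3 = 2: the geometric multiplicity is 2.

Since 2 < 5, A is not diagonalizable.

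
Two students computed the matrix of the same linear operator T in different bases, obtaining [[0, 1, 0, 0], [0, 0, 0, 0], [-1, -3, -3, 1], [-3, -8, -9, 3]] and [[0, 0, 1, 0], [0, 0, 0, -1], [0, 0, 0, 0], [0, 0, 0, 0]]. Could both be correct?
Yes.

Two matrices over a field are similar if and only if they have the same invariant factors.

Both A and B have characteristic polynomial x^4 and minimal polynomial x^2. Computing further, both have invariant factors x^2, x^2. Hence A and B are similar.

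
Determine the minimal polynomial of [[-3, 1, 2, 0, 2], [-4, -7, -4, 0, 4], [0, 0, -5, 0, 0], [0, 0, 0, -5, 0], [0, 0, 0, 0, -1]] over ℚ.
The characteristic polynomial factors as (x + 1)(x + 5)^4. The minimal polynomial is ∏(x - λ)^{k_λ} where k_λ is the size of the largest Jordan block at λ.

For λ = -5: rank(A + 5I) = 2, and the largest Jordan block has size 2 (the smallest k with rank((A + 5I)^k) = rank((A + 5I)^(k+1))).
For λ = -1: rank(A + I) = 4, and the largest Jordan block has size 1 (the smallest k with rank((A + I)^k) = rank((A + I)^(k+1))).

So m_A(x) = (x + 1)(x + 5)^2.

m_A(x) = (x + 1)(x + 5)^2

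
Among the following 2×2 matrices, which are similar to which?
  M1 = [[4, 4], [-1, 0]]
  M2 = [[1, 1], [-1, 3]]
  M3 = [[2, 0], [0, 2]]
2 classes: {M1, M2}, {M3}

Characteristic polynomials: χ_{M1} = (x - 2)^2, χ_{M2} = (x - 2)^2, χ_{M3} = (x - 2)^2.

{M1, M2}: invariant factors (x - 2)^2.

{M3}: invariant factors x - 2, x - 2.

Matrices are similar if and only if their invariant-factor lists agree; the partition into similarity classes is {M1, M2}, {M3}.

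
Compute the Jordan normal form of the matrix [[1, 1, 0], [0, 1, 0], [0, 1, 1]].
The characteristic polynomial is det(xI - A) = (x - 1)^3, so the eigenvalues are 1 (algebraic multiplicity 3).

For λ = 1: rank(A - I) = 1, rank((A - I)^2) = 0. The eigenspace has dimension 3 - 1 = 2, so there are 2 Jordan blocks; the rank sequence gives block sizes [2, 1].

Assembling the blocks gives the Jordan form J above.

J = [[1, 1, 0], [0, 1, 0], [0, 0, 1]]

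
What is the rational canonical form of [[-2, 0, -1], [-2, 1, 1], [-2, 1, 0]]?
The invariant factors of A (the non-unit diagonal entries of the Smith normal form of xI - A over ℚ[x]) are (x - 2)(x^2 + 3x + 1), each dividing the next. The characteristic polynomial is their product, (x - 2)(x^2 + 3x + 1).

The rational canonical form is the block-diagonal matrix of companion matrices C(f_i):
R = [[0, 0, 2], [1, 0, 5], [0, 1, -1]].

Note the characteristic polynomial does not split into linear factors over ℚ, so A has no Jordan form over ℚ; the rational canonical form exists over any field.

R = [[0, 0, 2], [1, 0, 5], [0, 1, -1]]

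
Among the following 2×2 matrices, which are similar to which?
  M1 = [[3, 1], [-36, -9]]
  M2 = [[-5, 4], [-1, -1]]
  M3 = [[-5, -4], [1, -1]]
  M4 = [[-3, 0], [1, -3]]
1 class: {M1, M2, M3, M4}

Characteristic polynomials: χ_{M1} = (x + 3)^2, χ_{M2} = (x + 3)^2, χ_{M3} = (x + 3)^2, χ_{M4} = (x + 3)^2.

{M1, M2, M3, M4}: invariant factors (x + 3)^2.

Matrices are similar if and only if their invariant-factor lists agree; the partition into similarity classes is {M1, M2, M3, M4}.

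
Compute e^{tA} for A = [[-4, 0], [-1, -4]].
e^{tA} = [[e^{-4*t}, 0], [-t*e^{-4*t}, e^{-4*t}]]

A has Jordan form J = [[-4, 1], [0, -4]] with A = PJP^{-1}, so e^{tA} = P e^{tJ} P^{-1}.

For a Jordan block J_k(λ), e^{tJ_k(λ)} = e^{λt} · (I + tN + t^2 N^2/2! + ... + t^{k-1} N^{k-1}/(k-1)!) where N is the nilpotent superdiagonal part.

Assembling the blocks and conjugating back gives the entries of e^{tA} as shown above.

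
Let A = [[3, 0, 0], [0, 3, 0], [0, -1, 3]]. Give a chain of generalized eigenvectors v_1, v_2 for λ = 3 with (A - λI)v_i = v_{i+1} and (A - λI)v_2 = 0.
v_1 = [[2, 1, 1]]^T, v_2 = [[0, 0, -1]]^T

We seek v_1 ∈ ker((A - 3I)^2) \ ker(A - 3I), then set v_{i+1} = (A - 3I) v_i.

One such chain is v_1 = [[2, 1, 1]]^T, v_2 = [[0, 0, -1]]^T. Check: (A - 3I) v_2 = [[0, 0, 0]]^T = 0.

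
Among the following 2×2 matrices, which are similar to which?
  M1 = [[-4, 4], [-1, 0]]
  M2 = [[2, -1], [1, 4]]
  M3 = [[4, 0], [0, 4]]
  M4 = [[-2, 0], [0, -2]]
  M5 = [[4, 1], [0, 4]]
Characteristic polynomials: χ_{M1} = (x + 2)^2, χ_{M2} = (x - 3)^2, χ_{M3} = (x - 4)^2, χ_{M4} = (x + 2)^2, χ_{M5} = (x - 4)^2.

{M1}: invariant factors (x + 2)^2.

{M2}: invariant factors (x - 3)^2.

{M3}: invariant factors x - 4, x - 4.

{M4}: invariant factors x + 2, x + 2.

{M5}: invariant factors (x - 4)^2.

Matrices are similar if and only if their invariant-factor lists agree; the partition into similarity classes is {M1}, {M2}, {M3}, {M4}, {M5}.

5 classes: {M1}, {M2}, {M3}, {M4}, {M5}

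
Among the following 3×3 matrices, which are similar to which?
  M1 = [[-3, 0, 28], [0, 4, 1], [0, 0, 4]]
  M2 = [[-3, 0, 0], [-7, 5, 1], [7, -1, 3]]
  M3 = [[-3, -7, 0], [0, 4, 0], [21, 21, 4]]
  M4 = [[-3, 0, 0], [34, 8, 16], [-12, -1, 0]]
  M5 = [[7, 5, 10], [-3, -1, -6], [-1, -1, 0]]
Characteristic polynomials: χ_{M1} = (x - 4)^2(x + 3), χ_{M2} = (x - 4)^2(x + 3), χ_{M3} = (x - 4)^2(x + 3), χ_{M4} = (x - 4)^2(x + 3), χ_{M5} = (x - 2)^3.

{M1, M2, M4}: invariant factors (x - 4)^2(x + 3).

{M3}: invariant factors x - 4, (x - 4)(x + 3).

{M5}: invariant factors x - 2, (x - 2)^2.

Matrices are similar if and only if their invariant-factor lists agree; the partition into similarity classes is {M1, M2, M4}, {M3}, {M5}.

3 classes: {M1, M2, M4}, {M3}, {M5}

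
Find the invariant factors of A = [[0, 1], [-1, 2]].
(x - 1)^2

The Jordan structure of A has elementary divisors (x - 1)^2. Arranging the block sizes at each eigenvalue in decreasing order and taking row products gives the invariant factors.

Invariant factors (smallest first, each dividing the next): (x - 1)^2.

Check: the last factor (x - 1)^2 is the minimal polynomial, and the product (x - 1)^2 is the characteristic polynomial.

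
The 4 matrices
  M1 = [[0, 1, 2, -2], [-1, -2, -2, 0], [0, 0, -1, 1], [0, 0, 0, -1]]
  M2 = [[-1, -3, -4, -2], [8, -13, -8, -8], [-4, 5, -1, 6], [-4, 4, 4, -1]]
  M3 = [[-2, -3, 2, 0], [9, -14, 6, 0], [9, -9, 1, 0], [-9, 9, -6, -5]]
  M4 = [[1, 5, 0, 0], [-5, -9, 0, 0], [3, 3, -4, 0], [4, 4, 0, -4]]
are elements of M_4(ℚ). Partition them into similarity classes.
4 classes: {M1}, {M2}, {M3}, {M4}

Characteristic polynomials: χ_{M1} = (x + 1)^4, χ_{M2} = (x + 1)(x + 5)^3, χ_{M3} = (x + 5)^4, χ_{M4} = (x + 4)^4.

{M1}: invariant factors (x + 1)^2, (x + 1)^2.

{M2}: invariant factors x + 5, (x + 1)(x + 5)^2.

{M3}: invariant factors x + 5, x + 5, (x + 5)^2.

{M4}: invariant factors x + 4, x + 4, (x + 4)^2.

Matrices are similar if and only if their invariant-factor lists agree; the partition into similarity classes is {M1}, {M2}, {M3}, {M4}.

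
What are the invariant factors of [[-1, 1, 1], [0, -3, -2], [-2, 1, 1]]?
(x + 1)^3

The Jordan structure of A has elementary divisors (x + 1)^3. Arranging the block sizes at each eigenvalue in decreasing order and taking row products gives the invariant factors.

Invariant factors (smallest first, each dividing the next): (x + 1)^3.

Check: the last factor (x + 1)^3 is the minimal polynomial, and the product (x + 1)^3 is the characteristic polynomial.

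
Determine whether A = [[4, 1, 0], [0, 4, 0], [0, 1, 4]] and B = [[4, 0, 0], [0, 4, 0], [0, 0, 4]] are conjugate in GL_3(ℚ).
Both have characteristic polynomial (x - 4)^3, but the minimal polynomial of A is (x - 4)^2 while the minimal polynomial of B is x - 4. The minimal polynomial is a similarity invariant, so A and B are not similar.

No.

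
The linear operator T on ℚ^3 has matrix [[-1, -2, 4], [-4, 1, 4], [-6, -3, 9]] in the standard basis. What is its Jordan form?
J = [[3, 1, 0], [0, 3, 0], [0, 0, 3]]

The characteristic polynomial is det(xI - A) = (x - 3)^3, so the eigenvalues are 3 (algebraic multiplicity 3).

For λ = 3: rank(A - 3I) = 1, rank((A - 3I)^2) = 0. The eigenspace has dimension 3 - 1 = 2, so there are 2 Jordan blocks; the rank sequence gives block sizes [2, 1].

Assembling the blocks gives the Jordan form J above.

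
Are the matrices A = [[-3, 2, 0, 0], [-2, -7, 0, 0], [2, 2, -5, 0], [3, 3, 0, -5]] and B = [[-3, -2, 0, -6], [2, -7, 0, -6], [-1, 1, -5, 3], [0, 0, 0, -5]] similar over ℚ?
Yes.

Two matrices over a field are similar if and only if they have the same invariant factors.

Both A and B have characteristic polynomial (x + 5)^4 and minimal polynomial (x + 5)^2. Computing further, both have invariant factors x + 5, x + 5, (x + 5)^2. Hence A and B are similar.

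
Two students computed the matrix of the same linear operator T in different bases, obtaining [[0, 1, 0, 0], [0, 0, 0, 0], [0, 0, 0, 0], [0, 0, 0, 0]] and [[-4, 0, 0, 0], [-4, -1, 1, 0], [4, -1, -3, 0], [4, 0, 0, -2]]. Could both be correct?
No.

trace(A) = 0 but trace(B) = -10. The trace is a similarity invariant, so A and B are not similar.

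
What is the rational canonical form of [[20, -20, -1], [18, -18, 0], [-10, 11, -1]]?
The invariant factors of A (the non-unit diagonal entries of the Smith normal form of xI - A over ℚ[x]) are (x - 3)(x^2 + 2x - 6), each dividing the next. The characteristic polynomial is their product, (x - 3)(x^2 + 2x - 6).

The rational canonical form is the block-diagonal matrix of companion matrices C(f_i):
R = [[0, 0, -18], [1, 0, 12], [0, 1, 1]].

Note the characteristic polynomial does not split into linear factors over ℚ, so A has no Jordan form over ℚ; the rational canonical form exists over any field.

R = [[0, 0, -18], [1, 0, 12], [0, 1, 1]]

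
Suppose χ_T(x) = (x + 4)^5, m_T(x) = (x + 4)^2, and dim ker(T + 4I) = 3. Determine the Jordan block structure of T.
Jordan blocks: (-4, 2), (-4, 2), (-4, 1)

λ = -4: algebraic multiplicity 5 (exponent in χ_T), largest block size 2 (exponent in m_T), 3 blocks (geometric multiplicity). These force block sizes [2, 2, 1].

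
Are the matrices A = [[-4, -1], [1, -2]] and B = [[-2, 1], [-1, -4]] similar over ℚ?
Yes.

Two matrices over a field are similar if and only if they have the same invariant factors.

Both A and B have characteristic polynomial (x + 3)^2 and minimal polynomial (x + 3)^2. Computing further, both have invariant factors (x + 3)^2. Hence A and B are similar.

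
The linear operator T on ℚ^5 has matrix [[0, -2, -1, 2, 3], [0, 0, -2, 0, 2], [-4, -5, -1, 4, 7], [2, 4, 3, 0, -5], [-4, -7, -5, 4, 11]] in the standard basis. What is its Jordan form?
The characteristic polynomial is det(xI - A) = (x - 2)^5, so the eigenvalues are 2 (algebraic multiplicity 5).

For λ = 2: rank(A - 2I) = 2, rank((A - 2I)^2) = 0. The eigenspace has dimension 5 - 2 = 3, so there are 3 Jordan blocks; the rank sequence gives block sizes [2, 2, 1].

Assembling the blocks gives the Jordan form J above.

J = [[2, 1, 0, 0, 0], [0, 2, 0, 0, 0], [0, 0, 2, 1, 0], [0, 0, 0, 2, 0], [0, 0, 0, 0, 2]]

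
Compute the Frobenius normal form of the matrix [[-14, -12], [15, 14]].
The invariant factors of A (the non-unit diagonal entries of the Smith normal form of xI - A over ℚ[x]) are (x - 4)(x + 4), each dividing the next. The characteristic polynomial is their product, (x - 4)(x + 4).

The rational canonical form is the block-diagonal matrix of companion matrices C(f_i):
R = [[0, 16], [1, 0]].

R = [[0, 16], [1, 0]]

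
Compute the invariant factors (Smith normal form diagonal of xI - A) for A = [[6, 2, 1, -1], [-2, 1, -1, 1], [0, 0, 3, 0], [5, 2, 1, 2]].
x - 3, (x - 3)^3

The Jordan structure of A has elementary divisors (x - 3)^3, (x - 3). Arranging the block sizes at each eigenvalue in decreasing order and taking row products gives the invariant factors.

Invariant factors (smallest first, each dividing the next): x - 3, (x - 3)^3.

Check: the last factor (x - 3)^3 is the minimal polynomial, and the product (x - 3)^4 is the characteristic polynomial.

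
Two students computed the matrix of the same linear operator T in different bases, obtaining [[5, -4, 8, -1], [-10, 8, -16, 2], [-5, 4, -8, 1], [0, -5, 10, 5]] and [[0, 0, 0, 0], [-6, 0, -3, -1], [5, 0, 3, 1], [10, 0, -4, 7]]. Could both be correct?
No.

Both have characteristic polynomial x^2(x - 5)^2, but the minimal polynomial of A is x(x - 5)^2 while the minimal polynomial of B is x^2(x - 5)^2. The minimal polynomial is a similarity invariant, so A and B are not similar.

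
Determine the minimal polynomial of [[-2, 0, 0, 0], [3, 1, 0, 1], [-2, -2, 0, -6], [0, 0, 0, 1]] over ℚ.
The characteristic polynomial factors as x(x - 1)^2(x + 2). The minimal polynomial is ∏(x - λ)^{k_λ} where k_λ is the size of the largest Jordan block at λ.

For λ = -2: rank(A + 2I) = 3, and the largest Jordan block has size 1 (the smallest k with rank((A + 2I)^k) = rank((A + 2I)^(k+1))).
For λ = 0: rank(A) = 3, and the largest Jordan block has size 1 (the smallest k with rank(A^k) = rank(A^(k+1))).
For λ = 1: rank(A - I) = 3, and the largest Jordan block has size 2 (the smallest k with rank((A - I)^k) = rank((A - I)^(k+1))).

So m_A(x) = x(x - 1)^2(x + 2).

m_A(x) = x(x - 1)^2(x + 2)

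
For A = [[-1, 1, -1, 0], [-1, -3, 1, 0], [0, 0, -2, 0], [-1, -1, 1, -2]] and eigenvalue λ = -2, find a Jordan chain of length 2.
We seek v_1 ∈ ker((A + 2I)^2) \ ker(A + 2I), then set v_{i+1} = (A + 2I) v_i.

One such chain is v_1 = [[0, 1, 0, 1]]^T, v_2 = [[1, -1, 0, -1]]^T. Check: (A + 2I) v_2 = [[0, 0, 0, 0]]^T = 0.

v_1 = [[0, 1, 0, 1]]^T, v_2 = [[1, -1, 0, -1]]^T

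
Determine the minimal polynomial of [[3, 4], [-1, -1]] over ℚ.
The characteristic polynomial factors as (x - 1)^2. The minimal polynomial is ∏(x - λ)^{k_λ} where k_λ is the size of the largest Jordan block at λ.

For λ = 1: rank(A - I) = 1, and the largest Jordan block has size 2 (the smallest k with rank((A - I)^k) = rank((A - I)^(k+1))).

So m_A(x) = (x - 1)^2.

m_A(x) = (x - 1)^2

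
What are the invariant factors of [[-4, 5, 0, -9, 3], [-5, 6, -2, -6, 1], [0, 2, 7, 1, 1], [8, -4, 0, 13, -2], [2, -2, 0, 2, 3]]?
(x - 5)^2, (x - 5)^3

The Jordan structure of A has elementary divisors (x - 5)^3, (x - 5)^2. Arranging the block sizes at each eigenvalue in decreasing order and taking row products gives the invariant factors.

Invariant factors (smallest first, each dividing the next): (x - 5)^2, (x - 5)^3.

Check: the last factor (x - 5)^3 is the minimal polynomial, and the product (x - 5)^5 is the characteristic polynomial.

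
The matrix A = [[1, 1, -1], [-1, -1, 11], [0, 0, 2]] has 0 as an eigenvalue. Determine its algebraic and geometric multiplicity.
The characteristic polynomial is x^2(x - 2), so the factor x appears with exponent 2: the algebraic multiplicity is 2.

rank(A) = 2, so the eigenspace has dimension 3 - 2 = 1: the geometric multiplicity is 1.

Since 1 < 2, A is not diagonalizable.

algebraic multiplicity 2, geometric multiplicity 1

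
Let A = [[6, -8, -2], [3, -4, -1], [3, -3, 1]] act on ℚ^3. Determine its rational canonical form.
R = [[0, 0, 0], [1, 0, -5], [0, 1, 3]]

The invariant factors of A (the non-unit diagonal entries of the Smith normal form of xI - A over ℚ[x]) are x(x^2 - 3x + 5), each dividing the next. The characteristic polynomial is their product, x(x^2 - 3x + 5).

The rational canonical form is the block-diagonal matrix of companion matrices C(f_i):
R = [[0, 0, 0], [1, 0, -5], [0, 1, 3]].

Note the characteristic polynomial does not split into linear factors over ℚ, so A has no Jordan form over ℚ; the rational canonical form exists over any field.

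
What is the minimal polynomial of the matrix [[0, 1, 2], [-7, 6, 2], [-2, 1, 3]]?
m_A(x) = (x - 3)^3

The characteristic polynomial factors as (x - 3)^3. The minimal polynomial is ∏(x - λ)^{k_λ} where k_λ is the size of the largest Jordan block at λ.

For λ = 3: rank(A - 3I) = 2, and the largest Jordan block has size 3 (the smallest k with rank((A - 3I)^k) = rank((A - 3I)^(k+1))).

So m_A(x) = (x - 3)^3.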